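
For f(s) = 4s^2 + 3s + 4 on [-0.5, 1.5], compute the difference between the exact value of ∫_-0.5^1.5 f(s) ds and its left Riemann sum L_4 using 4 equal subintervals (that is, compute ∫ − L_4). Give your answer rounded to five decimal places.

3.16667

Exact integral: ∫_-0.5^1.5 f(s) ds ≈ 15.6666667.
L_4 = 12.5.
Error ≈ 15.6666667 − 12.5 ≈ 3.16667.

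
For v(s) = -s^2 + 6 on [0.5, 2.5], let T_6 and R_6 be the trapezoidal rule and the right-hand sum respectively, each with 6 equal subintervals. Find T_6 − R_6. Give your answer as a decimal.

1

T_6 ≈ 6.7962963.
R_6 ≈ 5.7962963.
T_6 − R_6 = 1.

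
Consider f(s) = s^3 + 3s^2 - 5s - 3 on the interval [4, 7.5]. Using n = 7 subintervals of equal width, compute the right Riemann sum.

1092

Δs = (7.5 − 4)/7 = 0.5.
Right endpoints: 4.5, 5, 5.5, 6, 6.5, 7, 7.5.
f(4.5) = 126.375, f(5) = 172, f(5.5) = 226.625, f(6) = 291, f(6.5) = 365.875, f(7) = 452, f(7.5) = 550.125.
Sum = Δs · [f(4.5) + f(5) + f(5.5) + ...].
Sum = 1092.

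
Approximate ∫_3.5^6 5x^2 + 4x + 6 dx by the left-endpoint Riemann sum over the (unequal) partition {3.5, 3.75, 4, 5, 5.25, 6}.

Subinterval widths: 0.25, 0.25, 1, 0.25, 0.75.
Left endpoints: 3.5, 3.75, 4, 5, 5.25.
f(3.5) = 81.25, f(3.75) = 91.3125, f(4) = 102, f(5) = 151, f(5.25) = 164.8125.
Sum = Σ Δx_i · f(x_i).
Sum = 306.5.

306.5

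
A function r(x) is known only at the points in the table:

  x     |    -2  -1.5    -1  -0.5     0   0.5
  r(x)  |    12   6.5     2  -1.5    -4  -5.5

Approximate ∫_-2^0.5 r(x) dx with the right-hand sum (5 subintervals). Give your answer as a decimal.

-1.25

Δx = 0.5.
Sum = 0.5·[6.5 + 2 + (-1.5) + (-4) + (-5.5)] = -1.25.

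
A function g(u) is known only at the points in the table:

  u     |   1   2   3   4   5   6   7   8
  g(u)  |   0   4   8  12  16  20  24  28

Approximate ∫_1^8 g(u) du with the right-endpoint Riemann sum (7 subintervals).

112

Δu = 1.
Sum = 1·[4 + 8 + 12 + 16 + 20 + 24 + 28] = 112.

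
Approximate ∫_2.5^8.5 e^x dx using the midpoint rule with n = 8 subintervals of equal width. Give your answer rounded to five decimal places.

Δx = (8.5 − 2.5)/8 = 0.75.
Midpoints: 2.875, 3.625, 4.375, 5.125, 5.875, 6.625, 7.375, 8.125.
f(2.875) ≈ 17.72542, f(3.625) ≈ 37.52472, f(4.375) ≈ 79.43984, f(5.125) ≈ 168.17414, f(5.875) ≈ 356.02466, f(6.625) ≈ 753.70421, f(7.375) ≈ 1595.59183, f(8.125) ≈ 3377.86793.
Sum = Δx · [f(2.875) + f(3.625) + f(4.375) + ...].
Sum ≈ 4789.53957.

4789.53957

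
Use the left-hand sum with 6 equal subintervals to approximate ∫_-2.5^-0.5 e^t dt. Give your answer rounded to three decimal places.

0.442

Δt = (-0.5 − (-2.5))/6 = 1/3.
Left endpoints: -2.5, -13/6, -11/6, -1.5, -7/6, -5/6.
f(-2.5) ≈ 0.082, f(-13/6) ≈ 0.115, f(-11/6) ≈ 0.160, f(-1.5) ≈ 0.223, f(-7/6) ≈ 0.311, f(-5/6) ≈ 0.435.
Sum = Δt · [f(-2.5) + f(-13/6) + f(-11/6) + ...].
Sum ≈ 0.442.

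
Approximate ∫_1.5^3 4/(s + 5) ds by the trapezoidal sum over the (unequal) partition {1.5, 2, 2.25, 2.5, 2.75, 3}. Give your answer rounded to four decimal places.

Subinterval widths: 0.5, 0.25, 0.25, 0.25, 0.25.
f(1.5) = 8/13, f(2) = 4/7, f(2.25) = 16/29, f(2.5) = 8/15, f(2.75) = 16/31, f(3) = 0.5.
On each subinterval the trapezoid contributes (Δs_i/2)·[f(s_{i-1}) + f(s_i)].
Sum ≈ 0.8309.

0.8309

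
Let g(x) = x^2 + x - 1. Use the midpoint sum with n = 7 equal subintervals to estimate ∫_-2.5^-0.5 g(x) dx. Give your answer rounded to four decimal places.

0.1531

Δx = (-0.5 − (-2.5))/7 = 2/7.
Midpoints: -33/14, -29/14, -25/14, -1.5, -17/14, -13/14, -9/14.
g(-33/14) = 431/196, g(-29/14) = 239/196, g(-25/14) = 79/196, g(-1.5) = -0.25, g(-17/14) = -145/196, g(-13/14) = -209/196, g(-9/14) = -241/196.
Sum = Δx · [g(-33/14) + g(-29/14) + g(-25/14) + ...].
Sum ≈ 0.1531.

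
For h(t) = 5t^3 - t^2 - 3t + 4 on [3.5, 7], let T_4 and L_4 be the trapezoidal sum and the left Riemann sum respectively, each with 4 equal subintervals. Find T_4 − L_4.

T_4 ≈ 2707.229492.
L_4 ≈ 2071.377930.
T_4 − L_4 = 635.8515625.

635.8515625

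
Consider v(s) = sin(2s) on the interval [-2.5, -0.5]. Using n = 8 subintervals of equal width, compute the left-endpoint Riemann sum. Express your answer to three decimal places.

0.099

Δs = (-0.5 − (-2.5))/8 = 0.25.
Left endpoints: -2.5, -2.25, -2, -1.75, -1.5, -1.25, -1, -0.75.
v(-2.5) ≈ 0.959, v(-2.25) ≈ 0.978, v(-2) ≈ 0.757, v(-1.75) ≈ 0.351, v(-1.5) ≈ -0.141, v(-1.25) ≈ -0.598, v(-1) ≈ -0.909, v(-0.75) ≈ -0.997.
Sum = Δs · [v(-2.5) + v(-2.25) + v(-2) + ...].
Sum ≈ 0.099.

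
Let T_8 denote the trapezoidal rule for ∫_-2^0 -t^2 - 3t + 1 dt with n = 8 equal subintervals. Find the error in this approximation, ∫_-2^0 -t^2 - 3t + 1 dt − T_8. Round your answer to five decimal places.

Exact integral: ∫_-2^0 f(t) dt ≈ 5.3333333.
T_8 = 5.3125.
Error ≈ 5.3333333 − 5.3125 ≈ 0.02083.

0.02083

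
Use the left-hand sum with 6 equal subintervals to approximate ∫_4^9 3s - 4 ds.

71.25

Δs = (9 − 4)/6 = 5/6.
Left endpoints: 4, 29/6, 17/3, 6.5, 22/3, 49/6.
f(4) = 8, f(29/6) = 10.5, f(17/3) = 13, f(6.5) = 15.5, f(22/3) = 18, f(49/6) = 20.5.
Sum = Δs · [f(4) + f(29/6) + f(17/3) + ...].
Sum = 71.25.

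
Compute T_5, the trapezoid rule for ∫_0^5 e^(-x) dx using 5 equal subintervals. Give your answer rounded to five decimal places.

Δx = (5 − 0)/5 = 1.
f(0) ≈ 1.00000, f(1) ≈ 0.36788, f(2) ≈ 0.13534, f(3) ≈ 0.04979, f(4) ≈ 0.01832, f(5) ≈ 0.00674.
T_5 = (Δx/2)·[f(x_0) + 2f(x_1) + ... + 2f(x_{4}) + f(x_5)].
Sum ≈ 1.07469.

1.07469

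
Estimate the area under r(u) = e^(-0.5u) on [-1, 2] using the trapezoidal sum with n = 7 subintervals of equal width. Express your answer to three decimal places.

Δu = (2 − (-1))/7 = 3/7.
r(-1) ≈ 1.649, r(-4/7) ≈ 1.331, r(-1/7) ≈ 1.074, r(2/7) ≈ 0.867, r(5/7) ≈ 0.700, r(8/7) ≈ 0.565, r(11/7) ≈ 0.456, r(2) ≈ 0.368.
T_7 = (Δu/2)·[r(u_0) + 2r(u_1) + ... + 2r(u_{6}) + r(u_7)].
Sum ≈ 2.571.

2.571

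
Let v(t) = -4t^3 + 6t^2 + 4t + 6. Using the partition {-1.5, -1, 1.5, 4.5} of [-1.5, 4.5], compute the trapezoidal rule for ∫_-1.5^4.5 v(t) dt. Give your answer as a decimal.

Subinterval widths: 0.5, 2.5, 3.
v(-1.5) = 27, v(-1) = 12, v(1.5) = 12, v(4.5) = -219.
On each subinterval the trapezoid contributes (Δt_i/2)·[v(t_{i-1}) + v(t_i)].
Sum = -270.75.

-270.75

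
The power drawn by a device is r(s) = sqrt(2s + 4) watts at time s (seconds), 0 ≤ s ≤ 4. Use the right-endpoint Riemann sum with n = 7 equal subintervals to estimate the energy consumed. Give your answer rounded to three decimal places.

11.602

Δs = (4 − 0)/7 = 4/7.
Right endpoints: 4/7, 8/7, 12/7, 16/7, 20/7, 24/7, 4.
r(4/7) ≈ 2.268, r(8/7) ≈ 2.507, r(12/7) ≈ 2.726, r(16/7) ≈ 2.928, r(20/7) ≈ 3.117, r(24/7) ≈ 3.295, r(4) ≈ 3.464.
Sum = Δs · [r(4/7) + r(8/7) + r(12/7) + ...].
Sum ≈ 11.602.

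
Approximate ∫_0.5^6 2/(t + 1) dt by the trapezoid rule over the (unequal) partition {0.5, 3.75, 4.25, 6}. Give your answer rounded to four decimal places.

Subinterval widths: 3.25, 0.5, 1.75.
f(0.5) = 4/3, f(3.75) = 8/19, f(4.25) = 8/21, f(6) = 2/7.
On each subinterval the trapezoid contributes (Δt_i/2)·[f(t_{i-1}) + f(t_i)].
Sum ≈ 3.6347.

3.6347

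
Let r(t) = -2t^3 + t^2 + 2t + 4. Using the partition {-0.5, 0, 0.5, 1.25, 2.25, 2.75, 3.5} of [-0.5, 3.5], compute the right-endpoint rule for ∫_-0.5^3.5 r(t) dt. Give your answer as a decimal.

-60.7421875

Subinterval widths: 0.5, 0.5, 0.75, 1, 0.5, 0.75.
Right endpoints: 0, 0.5, 1.25, 2.25, 2.75, 3.5.
r(0) = 4, r(0.5) = 5, r(1.25) = 4.15625, r(2.25) = -9.21875, r(2.75) = -24.53125, r(3.5) = -62.5.
Sum = Σ Δt_i · r(t_i).
Sum = -60.7421875.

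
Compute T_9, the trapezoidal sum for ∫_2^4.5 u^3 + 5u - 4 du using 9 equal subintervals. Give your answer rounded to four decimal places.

Δu = (4.5 − 2)/9 = 5/18.
f(2) = 14, f(41/18) = 112013/5832, f(23/9) = 18566/729, f(17/6) = 7109/216, f(28/9) = 30376/729, f(61/18) = 302473/5832, f(11/3) = 1718/27, f(71/18) = 449603/5832, f(38/9) = 67346/729, f(4.5) = 109.625.
T_9 = (Δu/2)·[f(u_0) + 2f(u_1) + ... + 2f(u_{8}) + f(u_9)].
Sum ≈ 129.4541.

129.4541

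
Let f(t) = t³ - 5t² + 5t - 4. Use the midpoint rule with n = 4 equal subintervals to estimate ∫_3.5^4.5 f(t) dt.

0.546875

Δt = (4.5 − 3.5)/4 = 0.25.
Midpoints: 3.625, 3.875, 4.125, 4.375.
f(3.625) = -2019/512, f(3.875) = -777/512, f(4.125) = 889/512, f(4.375) = 3027/512.
Sum = Δt · [f(3.625) + f(3.875) + f(4.125) + f(4.375)].
Sum = 0.546875.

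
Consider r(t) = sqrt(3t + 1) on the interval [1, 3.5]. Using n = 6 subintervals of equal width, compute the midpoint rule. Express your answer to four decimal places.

Δt = (3.5 − 1)/6 = 5/12.
Midpoints: 29/24, 1.625, 49/24, 59/24, 2.875, 79/24.
r(29/24) ≈ 2.1506, r(1.625) ≈ 2.4238, r(49/24) ≈ 2.6693, r(59/24) ≈ 2.8940, r(2.875) ≈ 3.1024, r(79/24) ≈ 3.2977.
Sum = Δt · [r(29/24) + r(1.625) + r(49/24) + ...].
Sum ≈ 6.8907.

6.8907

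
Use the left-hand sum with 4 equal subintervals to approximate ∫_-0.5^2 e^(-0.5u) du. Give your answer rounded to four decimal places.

Δu = (2 − (-0.5))/4 = 0.625.
Left endpoints: -0.5, 0.125, 0.75, 1.375.
f(-0.5) ≈ 1.2840, f(0.125) ≈ 0.9394, f(0.75) ≈ 0.6873, f(1.375) ≈ 0.5028.
Sum = Δu · [f(-0.5) + f(0.125) + f(0.75) + f(1.375)].
Sum ≈ 2.1335.

2.1335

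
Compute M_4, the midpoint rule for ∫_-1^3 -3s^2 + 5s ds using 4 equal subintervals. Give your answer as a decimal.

Δs = (3 − (-1))/4 = 1.
Midpoints: -0.5, 0.5, 1.5, 2.5.
f(-0.5) = -3.25, f(0.5) = 1.75, f(1.5) = 0.75, f(2.5) = -6.25.
Sum = Δs · [f(-0.5) + f(0.5) + f(1.5) + f(2.5)].
Sum = -7.

-7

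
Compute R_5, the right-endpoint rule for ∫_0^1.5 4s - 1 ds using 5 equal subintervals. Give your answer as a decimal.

3.9

Δs = (1.5 − 0)/5 = 0.3.
Right endpoints: 0.3, 0.6, 0.9, 1.2, 1.5.
f(0.3) = 0.2, f(0.6) = 1.4, f(0.9) = 2.6, f(1.2) = 3.8, f(1.5) = 5.
Sum = Δs · [f(0.3) + f(0.6) + f(0.9) + f(1.2) + f(1.5)].
Sum = 3.9.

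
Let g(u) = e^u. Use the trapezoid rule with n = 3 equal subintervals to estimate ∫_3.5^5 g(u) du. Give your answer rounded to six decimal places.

117.689793

Δu = (5 − 3.5)/3 = 0.5.
g(3.5) ≈ 33.115452, g(4) ≈ 54.598150, g(4.5) ≈ 90.017131, g(5) ≈ 148.413159.
T_3 = (Δu/2)·[g(u_0) + 2g(u_1) + 2g(u_2) + g(u_3)].
Sum ≈ 117.689793.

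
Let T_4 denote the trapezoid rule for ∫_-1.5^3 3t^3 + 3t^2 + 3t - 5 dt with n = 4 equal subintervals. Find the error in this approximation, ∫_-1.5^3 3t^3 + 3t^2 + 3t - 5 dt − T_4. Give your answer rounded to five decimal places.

-9.25488

Exact integral: ∫_-1.5^3 f(t) dt = 74.953125.
T_4 ≈ 84.2080078.
Error ≈ 74.953125 − 84.2080078 ≈ -9.25488.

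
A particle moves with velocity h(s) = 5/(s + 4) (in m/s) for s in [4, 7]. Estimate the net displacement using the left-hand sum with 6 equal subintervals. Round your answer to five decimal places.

Δs = (7 − 4)/6 = 0.5.
Left endpoints: 4, 4.5, 5, 5.5, 6, 6.5.
h(4) = 0.625, h(4.5) = 10/17, h(5) = 5/9, h(5.5) = 10/19, h(6) = 0.5, h(6.5) = 10/21.
Sum = Δs · [h(4) + h(4.5) + h(5) + ...].
Sum ≈ 1.63565.

1.63565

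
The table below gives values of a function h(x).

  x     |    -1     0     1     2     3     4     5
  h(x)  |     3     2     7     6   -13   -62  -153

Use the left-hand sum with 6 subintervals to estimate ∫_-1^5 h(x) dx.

Δx = 1.
Sum = 1·[3 + 2 + 7 + 6 + (-13) + (-62)] = -57.

-57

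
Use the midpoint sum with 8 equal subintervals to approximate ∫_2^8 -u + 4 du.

-6

Δu = (8 − 2)/8 = 0.75.
Midpoints: 2.375, 3.125, 3.875, 4.625, 5.375, 6.125, 6.875, 7.625.
f(2.375) = 1.625, f(3.125) = 0.875, f(3.875) = 0.125, f(4.625) = -0.625, f(5.375) = -1.375, f(6.125) = -2.125, f(6.875) = -2.875, f(7.625) = -3.625.
Sum = Δu · [f(2.375) + f(3.125) + f(3.875) + ...].
Sum = -6.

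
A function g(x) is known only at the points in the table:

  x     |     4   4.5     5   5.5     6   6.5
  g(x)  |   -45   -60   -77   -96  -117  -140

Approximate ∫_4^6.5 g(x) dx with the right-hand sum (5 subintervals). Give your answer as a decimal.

-245

Δx = 0.5.
Sum = 0.5·[(-60) + (-77) + (-96) + (-117) + (-140)] = -245.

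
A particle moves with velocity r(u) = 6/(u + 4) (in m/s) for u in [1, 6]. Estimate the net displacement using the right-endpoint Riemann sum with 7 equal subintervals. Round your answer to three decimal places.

Δu = (6 − 1)/7 = 5/7.
Right endpoints: 12/7, 17/7, 22/7, 27/7, 32/7, 37/7, 6.
r(12/7) = 1.05, r(17/7) = 14/15, r(22/7) = 0.84, r(27/7) = 42/55, r(32/7) = 0.7, r(37/7) = 42/65, r(6) = 0.6.
Sum = Δu · [r(12/7) + r(17/7) + r(22/7) + ...].
Sum ≈ 3.952.

3.952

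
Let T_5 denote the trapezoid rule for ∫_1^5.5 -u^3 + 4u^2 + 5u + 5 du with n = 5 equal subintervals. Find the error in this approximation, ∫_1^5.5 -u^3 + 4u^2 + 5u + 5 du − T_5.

3.493125

Exact integral: ∫_1^5.5 f(u) du = 87.609375.
T_5 = 84.11625.
Error = 87.609375 − 84.11625 = 3.493125.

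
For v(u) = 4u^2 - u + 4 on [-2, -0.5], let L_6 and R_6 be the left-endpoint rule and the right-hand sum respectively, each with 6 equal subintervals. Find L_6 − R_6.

L_6 = 20.5.
R_6 = 16.375.
L_6 − R_6 = 4.125.

4.125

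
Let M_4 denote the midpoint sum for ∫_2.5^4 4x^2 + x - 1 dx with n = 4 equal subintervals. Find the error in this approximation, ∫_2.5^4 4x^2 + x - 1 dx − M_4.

Exact integral: ∫_2.5^4 f(x) dx = 67.875.
M_4 = 67.8046875.
Error = 67.875 − 67.8046875 = 0.0703125.

0.0703125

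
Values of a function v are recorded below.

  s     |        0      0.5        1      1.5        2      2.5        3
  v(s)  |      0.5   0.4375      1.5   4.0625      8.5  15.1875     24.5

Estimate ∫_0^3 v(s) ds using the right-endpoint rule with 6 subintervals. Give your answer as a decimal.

Δs = 0.5.
Sum = 0.5·[0.4375 + 1.5 + 4.0625 + 8.5 + 15.1875 + 24.5] = 27.09375.

27.09375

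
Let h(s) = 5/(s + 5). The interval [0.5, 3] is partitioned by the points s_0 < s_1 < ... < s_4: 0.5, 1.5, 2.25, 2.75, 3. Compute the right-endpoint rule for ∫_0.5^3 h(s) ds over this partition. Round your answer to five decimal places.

Subinterval widths: 1, 0.75, 0.5, 0.25.
Right endpoints: 1.5, 2.25, 2.75, 3.
h(1.5) = 10/13, h(2.25) = 20/29, h(2.75) = 20/31, h(3) = 0.625.
Sum = Σ Δs_i · h(s_i).
Sum ≈ 1.76530.

1.76530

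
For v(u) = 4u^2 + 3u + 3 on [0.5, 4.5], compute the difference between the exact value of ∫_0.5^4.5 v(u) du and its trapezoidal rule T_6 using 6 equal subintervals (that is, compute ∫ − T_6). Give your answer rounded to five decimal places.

-1.18519

Exact integral: ∫_0.5^4.5 v(u) du ≈ 163.3333333.
T_6 ≈ 164.5185185.
Error ≈ 163.3333333 − 164.5185185 ≈ -1.18519.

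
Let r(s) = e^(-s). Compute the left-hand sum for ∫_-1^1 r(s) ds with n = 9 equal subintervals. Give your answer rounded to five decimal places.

2.62122

Δs = (1 − (-1))/9 = 2/9.
Left endpoints: -1, -7/9, -5/9, -1/3, -1/9, 1/9, 1/3, 5/9, 7/9.
r(-1) ≈ 2.71828, r(-7/9) ≈ 2.17663, r(-5/9) ≈ 1.74291, r(-1/3) ≈ 1.39561, r(-1/9) ≈ 1.11752, r(1/9) ≈ 0.89484, r(1/3) ≈ 0.71653, r(5/9) ≈ 0.57375, r(7/9) ≈ 0.45943.
Sum = Δs · [r(-1) + r(-7/9) + r(-5/9) + ...].
Sum ≈ 2.62122.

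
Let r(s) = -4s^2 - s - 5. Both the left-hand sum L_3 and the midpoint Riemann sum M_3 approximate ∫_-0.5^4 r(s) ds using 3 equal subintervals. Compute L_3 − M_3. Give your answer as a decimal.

L_3 = -72.
M_3 = -112.5.
L_3 − M_3 = 40.5.

40.5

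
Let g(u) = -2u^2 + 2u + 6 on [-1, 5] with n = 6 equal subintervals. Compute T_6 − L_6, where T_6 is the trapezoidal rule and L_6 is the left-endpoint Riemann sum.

T_6 = -26.
L_6 = -8.
T_6 − L_6 = -18.

-18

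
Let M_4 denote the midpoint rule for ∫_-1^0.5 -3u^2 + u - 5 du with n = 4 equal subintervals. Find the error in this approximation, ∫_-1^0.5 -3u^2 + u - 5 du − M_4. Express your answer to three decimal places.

-0.053

Exact integral: ∫_-1^0.5 f(u) du = -9.
M_4 ≈ -8.94727.
Error ≈ -9 − (-8.94727) ≈ -0.053.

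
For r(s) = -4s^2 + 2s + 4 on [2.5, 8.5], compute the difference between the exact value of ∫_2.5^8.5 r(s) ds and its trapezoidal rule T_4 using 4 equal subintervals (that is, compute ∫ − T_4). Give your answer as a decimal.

Exact integral: ∫_2.5^8.5 r(s) ds = -708.
T_4 = -717.
Error = -708 − (-717) = 9.

9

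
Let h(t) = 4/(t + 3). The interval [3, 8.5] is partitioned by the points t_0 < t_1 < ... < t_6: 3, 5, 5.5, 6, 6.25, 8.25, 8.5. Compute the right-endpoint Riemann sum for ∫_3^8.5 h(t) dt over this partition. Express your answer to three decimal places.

2.364

Subinterval widths: 2, 0.5, 0.5, 0.25, 2, 0.25.
Right endpoints: 5, 5.5, 6, 6.25, 8.25, 8.5.
h(5) = 0.5, h(5.5) = 8/17, h(6) = 4/9, h(6.25) = 16/37, h(8.25) = 16/45, h(8.5) = 8/23.
Sum = Σ Δt_i · h(t_i).
Sum ≈ 2.364.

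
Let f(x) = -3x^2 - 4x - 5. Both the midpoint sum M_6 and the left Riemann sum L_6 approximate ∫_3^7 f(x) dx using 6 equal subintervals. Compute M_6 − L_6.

M_6 ≈ -415.55555556.
L_6 ≈ -371.55555556.
M_6 − L_6 = -44.

-44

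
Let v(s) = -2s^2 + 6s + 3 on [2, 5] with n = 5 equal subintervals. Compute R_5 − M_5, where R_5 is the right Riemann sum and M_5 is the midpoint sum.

R_5 = -13.56.
M_5 = -5.82.
R_5 − M_5 = -7.74.

-7.74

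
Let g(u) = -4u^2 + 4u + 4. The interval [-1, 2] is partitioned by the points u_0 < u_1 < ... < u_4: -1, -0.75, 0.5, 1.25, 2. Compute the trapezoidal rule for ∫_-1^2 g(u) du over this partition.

Subinterval widths: 0.25, 1.25, 0.75, 0.75.
g(-1) = -4, g(-0.75) = -1.25, g(0.5) = 5, g(1.25) = 2.75, g(2) = -4.
On each subinterval the trapezoid contributes (Δu_i/2)·[g(u_{i-1}) + g(u_i)].
Sum = 4.125.

4.125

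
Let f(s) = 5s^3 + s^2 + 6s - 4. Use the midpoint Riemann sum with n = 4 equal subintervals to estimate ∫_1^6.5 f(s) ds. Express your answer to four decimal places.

2373.4272

Δs = (6.5 − 1)/4 = 1.375.
Midpoints: 1.6875, 3.0625, 4.4375, 5.8125.
f(1.6875) = 135167/4096, f(3.0625) = 685541/4096, f(4.4375) = 1962883/4096, f(5.8125) = 4286633/4096.
Sum = Δs · [f(1.6875) + f(3.0625) + f(4.4375) + f(5.8125)].
Sum ≈ 2373.4272.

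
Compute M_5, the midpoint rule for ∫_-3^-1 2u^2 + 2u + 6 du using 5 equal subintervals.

Δu = (-1 − (-3))/5 = 0.4.
Midpoints: -2.8, -2.4, -2, -1.6, -1.2.
f(-2.8) = 16.08, f(-2.4) = 12.72, f(-2) = 10, f(-1.6) = 7.92, f(-1.2) = 6.48.
Sum = Δu · [f(-2.8) + f(-2.4) + f(-2) + f(-1.6) + f(-1.2)].
Sum = 21.28.

21.28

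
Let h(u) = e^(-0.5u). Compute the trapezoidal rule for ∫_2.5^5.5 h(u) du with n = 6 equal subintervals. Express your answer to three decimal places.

0.447

Δu = (5.5 − 2.5)/6 = 0.5.
h(2.5) ≈ 0.287, h(3) ≈ 0.223, h(3.5) ≈ 0.174, h(4) ≈ 0.135, h(4.5) ≈ 0.105, h(5) ≈ 0.082, h(5.5) ≈ 0.064.
T_6 = (Δu/2)·[h(u_0) + 2h(u_1) + ... + 2h(u_{5}) + h(u_6)].
Sum ≈ 0.447.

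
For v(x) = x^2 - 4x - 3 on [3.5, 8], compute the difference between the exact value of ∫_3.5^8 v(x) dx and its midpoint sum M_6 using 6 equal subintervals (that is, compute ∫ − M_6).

0.2109375

Exact integral: ∫_3.5^8 v(x) dx = 39.375.
M_6 = 39.1640625.
Error = 39.375 − 39.1640625 = 0.2109375.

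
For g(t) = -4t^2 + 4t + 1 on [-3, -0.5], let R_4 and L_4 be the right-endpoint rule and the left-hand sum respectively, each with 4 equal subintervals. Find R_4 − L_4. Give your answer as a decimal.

R_4 = -37.421875.
L_4 = -65.546875.
R_4 − L_4 = 28.125.

28.125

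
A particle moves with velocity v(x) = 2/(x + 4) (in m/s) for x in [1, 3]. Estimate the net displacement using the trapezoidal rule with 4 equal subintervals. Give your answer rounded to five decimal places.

0.67376

Δx = (3 − 1)/4 = 0.5.
v(1) = 0.4, v(1.5) = 4/11, v(2) = 1/3, v(2.5) = 4/13, v(3) = 2/7.
T_4 = (Δx/2)·[v(x_0) + 2v(x_1) + 2v(x_2) + 2v(x_3) + v(x_4)].
Sum ≈ 0.67376.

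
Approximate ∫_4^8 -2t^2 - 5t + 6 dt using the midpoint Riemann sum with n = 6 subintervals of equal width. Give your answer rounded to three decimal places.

-394.370

Δt = (8 − 4)/6 = 2/3.
Midpoints: 13/3, 5, 17/3, 19/3, 7, 23/3.
f(13/3) = -479/9, f(5) = -69, f(17/3) = -779/9, f(19/3) = -953/9, f(7) = -127, f(23/3) = -1349/9.
Sum = Δt · [f(13/3) + f(5) + f(17/3) + ...].
Sum ≈ -394.370.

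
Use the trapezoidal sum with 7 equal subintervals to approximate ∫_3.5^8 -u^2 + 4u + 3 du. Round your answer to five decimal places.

Δu = (8 − 3.5)/7 = 9/14.
f(3.5) = 4.75, f(29/7) = 118/49, f(67/14) = -149/196, f(38/7) = -233/49, f(85/14) = -1877/196, f(47/7) = -746/49, f(103/14) = -4253/196, f(8) = -29.
T_7 = (Δu/2)·[f(u_0) + 2f(u_1) + ... + 2f(u_{6}) + f(u_7)].
Sum ≈ -39.68495.

-39.68495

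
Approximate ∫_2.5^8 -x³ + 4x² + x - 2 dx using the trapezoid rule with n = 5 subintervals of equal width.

-347.55875

Δx = (8 − 2.5)/5 = 1.1.
f(2.5) = 9.875, f(3.6) = 6.784, f(4.7) = -12.763, f(5.8) = -56.752, f(6.9) = -133.169, f(8) = -250.
T_5 = (Δx/2)·[f(x_0) + 2f(x_1) + ... + 2f(x_{4}) + f(x_5)].
Sum = -347.55875.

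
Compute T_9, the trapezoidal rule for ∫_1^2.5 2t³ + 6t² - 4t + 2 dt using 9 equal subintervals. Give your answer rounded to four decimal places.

40.8958

Δt = (2.5 − 1)/9 = 1/6.
f(1) = 6, f(7/6) = 937/108, f(4/3) = 326/27, f(1.5) = 16.25, f(5/3) = 574/27, f(11/6) = 2933/108, f(2) = 34, f(13/6) = 4519/108, f(7/3) = 1370/27, f(2.5) = 60.75.
T_9 = (Δt/2)·[f(t_0) + 2f(t_1) + ... + 2f(t_{8}) + f(t_9)].
Sum ≈ 40.8958.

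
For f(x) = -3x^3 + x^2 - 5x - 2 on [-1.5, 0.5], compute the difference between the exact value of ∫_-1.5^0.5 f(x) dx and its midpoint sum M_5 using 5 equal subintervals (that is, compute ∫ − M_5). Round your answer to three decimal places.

0.147

Exact integral: ∫_-1.5^0.5 f(x) dx ≈ 5.91667.
M_5 = 5.77.
Error ≈ 5.91667 − 5.77 ≈ 0.147.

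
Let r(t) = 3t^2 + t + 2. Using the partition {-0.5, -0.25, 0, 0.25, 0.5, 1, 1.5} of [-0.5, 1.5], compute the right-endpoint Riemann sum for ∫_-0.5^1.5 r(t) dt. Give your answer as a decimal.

Subinterval widths: 0.25, 0.25, 0.25, 0.25, 0.5, 0.5.
Right endpoints: -0.25, 0, 0.25, 0.5, 1, 1.5.
r(-0.25) = 1.9375, r(0) = 2, r(0.25) = 2.4375, r(0.5) = 3.25, r(1) = 6, r(1.5) = 10.25.
Sum = Σ Δt_i · r(t_i).
Sum = 10.53125.

10.53125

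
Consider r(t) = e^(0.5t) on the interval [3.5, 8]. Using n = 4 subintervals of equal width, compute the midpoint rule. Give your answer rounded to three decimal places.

96.411

Δt = (8 − 3.5)/4 = 1.125.
Midpoints: 4.0625, 5.1875, 6.3125, 7.4375.
r(4.0625) ≈ 7.624, r(5.1875) ≈ 13.380, r(6.3125) ≈ 23.482, r(7.4375) ≈ 41.213.
Sum = Δt · [r(4.0625) + r(5.1875) + r(6.3125) + r(7.4375)].
Sum ≈ 96.411.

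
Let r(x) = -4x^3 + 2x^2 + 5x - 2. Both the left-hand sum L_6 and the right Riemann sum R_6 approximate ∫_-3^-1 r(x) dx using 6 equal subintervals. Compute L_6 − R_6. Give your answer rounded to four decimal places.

36.6667

L_6 ≈ 92.629630.
R_6 ≈ 55.962963.
L_6 − R_6 ≈ 36.6667.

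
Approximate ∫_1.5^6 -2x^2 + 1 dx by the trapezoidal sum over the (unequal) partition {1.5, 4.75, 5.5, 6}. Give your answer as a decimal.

Subinterval widths: 3.25, 0.75, 0.5.
f(1.5) = -3.5, f(4.75) = -44.125, f(5.5) = -59.5, f(6) = -71.
On each subinterval the trapezoid contributes (Δx_i/2)·[f(x_{i-1}) + f(x_i)].
Sum = -148.875.

-148.875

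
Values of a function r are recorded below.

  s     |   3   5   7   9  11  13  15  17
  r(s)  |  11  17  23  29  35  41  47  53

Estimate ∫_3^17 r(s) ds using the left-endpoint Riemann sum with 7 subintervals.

Δs = 2.
Sum = 2·[11 + 17 + 23 + 29 + 35 + 41 + 47] = 406.

406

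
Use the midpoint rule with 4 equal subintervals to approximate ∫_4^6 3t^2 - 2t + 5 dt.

Δt = (6 − 4)/4 = 0.5.
Midpoints: 4.25, 4.75, 5.25, 5.75.
f(4.25) = 50.6875, f(4.75) = 63.1875, f(5.25) = 77.1875, f(5.75) = 92.6875.
Sum = Δt · [f(4.25) + f(4.75) + f(5.25) + f(5.75)].
Sum = 141.875.

141.875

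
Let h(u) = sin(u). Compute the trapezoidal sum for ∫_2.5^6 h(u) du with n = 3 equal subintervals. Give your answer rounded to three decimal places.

Δu = (6 − 2.5)/3 = 7/6.
h(2.5) ≈ 0.598, h(11/3) ≈ -0.501, h(29/6) ≈ -0.993, h(6) ≈ -0.279.
T_3 = (Δu/2)·[h(u_0) + 2h(u_1) + 2h(u_2) + h(u_3)].
Sum ≈ -1.557.

-1.557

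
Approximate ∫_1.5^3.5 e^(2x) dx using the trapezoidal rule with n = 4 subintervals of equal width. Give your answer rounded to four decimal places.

Δx = (3.5 − 1.5)/4 = 0.5.
f(1.5) ≈ 20.0855, f(2) ≈ 54.5982, f(2.5) ≈ 148.4132, f(3) ≈ 403.4288, f(3.5) ≈ 1096.6332.
T_4 = (Δx/2)·[f(x_0) + 2f(x_1) + 2f(x_2) + 2f(x_3) + f(x_4)].
Sum ≈ 582.3997.

582.3997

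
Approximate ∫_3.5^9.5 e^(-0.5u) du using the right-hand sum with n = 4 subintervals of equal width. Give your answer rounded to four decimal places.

0.2217

Δu = (9.5 − 3.5)/4 = 1.5.
Right endpoints: 5, 6.5, 8, 9.5.
f(5) ≈ 0.0821, f(6.5) ≈ 0.0388, f(8) ≈ 0.0183, f(9.5) ≈ 0.0087.
Sum = Δu · [f(5) + f(6.5) + f(8) + f(9.5)].
Sum ≈ 0.2217.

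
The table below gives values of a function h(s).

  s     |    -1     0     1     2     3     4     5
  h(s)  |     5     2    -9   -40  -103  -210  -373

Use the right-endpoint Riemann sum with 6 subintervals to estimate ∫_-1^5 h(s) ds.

Δs = 1.
Sum = 1·[2 + (-9) + (-40) + (-103) + (-210) + (-373)] = -733.

-733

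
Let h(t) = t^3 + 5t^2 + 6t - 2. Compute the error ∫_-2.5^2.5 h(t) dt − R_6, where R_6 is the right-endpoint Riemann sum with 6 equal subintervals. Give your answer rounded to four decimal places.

-28.4144

Exact integral: ∫_-2.5^2.5 h(t) dt ≈ 42.083333.
R_6 ≈ 70.497685.
Error ≈ 42.083333 − 70.497685 ≈ -28.4144.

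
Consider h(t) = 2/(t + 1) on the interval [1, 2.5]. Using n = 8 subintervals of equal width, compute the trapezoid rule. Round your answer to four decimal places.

1.1202

Δt = (2.5 − 1)/8 = 0.1875.
h(1) = 1, h(1.1875) = 32/35, h(1.375) = 16/19, h(1.5625) = 32/41, h(1.75) = 8/11, h(1.9375) = 32/47, h(2.125) = 0.64, h(2.3125) = 32/53, h(2.5) = 4/7.
T_8 = (Δt/2)·[h(t_0) + 2h(t_1) + ... + 2h(t_{7}) + h(t_8)].
Sum ≈ 1.1202.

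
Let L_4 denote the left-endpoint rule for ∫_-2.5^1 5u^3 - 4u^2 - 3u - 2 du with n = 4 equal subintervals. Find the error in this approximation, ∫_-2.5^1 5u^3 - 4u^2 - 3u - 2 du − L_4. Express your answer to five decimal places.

47.77181

Exact integral: ∫_-2.5^1 f(u) du ≈ -68.8697917.
L_4 ≈ -116.6416016.
Error ≈ -68.8697917 − (-116.6416016) ≈ 47.77181.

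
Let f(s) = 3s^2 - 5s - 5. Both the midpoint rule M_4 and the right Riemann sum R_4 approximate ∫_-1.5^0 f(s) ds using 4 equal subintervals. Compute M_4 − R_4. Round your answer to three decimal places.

M_4 ≈ 1.44727.
R_4 = -1.06640625.
M_4 − R_4 ≈ 2.514.

2.514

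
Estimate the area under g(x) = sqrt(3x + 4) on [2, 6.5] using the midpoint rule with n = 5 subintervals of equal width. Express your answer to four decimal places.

Δx = (6.5 − 2)/5 = 0.9.
Midpoints: 2.45, 3.35, 4.25, 5.15, 6.05.
g(2.45) ≈ 3.3690, g(3.35) ≈ 3.7483, g(4.25) ≈ 4.0927, g(5.15) ≈ 4.4102, g(6.05) ≈ 4.7064.
Sum = Δx · [g(2.45) + g(3.35) + g(4.25) + g(5.15) + g(6.05)].
Sum ≈ 18.2939.

18.2939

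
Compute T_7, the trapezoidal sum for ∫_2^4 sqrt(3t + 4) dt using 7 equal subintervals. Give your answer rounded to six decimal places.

Δt = (4 − 2)/7 = 2/7.
f(2) ≈ 3.162278, f(16/7) ≈ 3.295018, f(18/7) ≈ 3.422614, f(20/7) ≈ 3.545621, f(22/7) ≈ 3.664502, f(24/7) ≈ 3.779645, f(26/7) ≈ 3.891382, f(4) ≈ 4.000000.
T_7 = (Δt/2)·[f(t_0) + 2f(t_1) + ... + 2f(t_{6}) + f(t_7)].
Sum ≈ 7.194263.

7.194263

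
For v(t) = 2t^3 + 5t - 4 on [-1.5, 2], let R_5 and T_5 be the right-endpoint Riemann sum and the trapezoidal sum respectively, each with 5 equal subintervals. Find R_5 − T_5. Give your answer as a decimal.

R_5 = 10.36.
T_5 = -3.7275.
R_5 − T_5 = 14.0875.

14.0875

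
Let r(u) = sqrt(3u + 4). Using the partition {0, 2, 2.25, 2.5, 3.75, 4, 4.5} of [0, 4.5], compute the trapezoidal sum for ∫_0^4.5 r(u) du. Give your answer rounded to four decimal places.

Subinterval widths: 2, 0.25, 0.25, 1.25, 0.25, 0.5.
r(0) ≈ 2.0000, r(2) ≈ 3.1623, r(2.25) ≈ 3.2787, r(2.5) ≈ 3.3912, r(3.75) ≈ 3.9051, r(4) ≈ 4.0000, r(4.5) ≈ 4.1833.
On each subinterval the trapezoid contributes (Δu_i/2)·[r(u_{i-1}) + r(u_i)].
Sum ≈ 14.3953.

14.3953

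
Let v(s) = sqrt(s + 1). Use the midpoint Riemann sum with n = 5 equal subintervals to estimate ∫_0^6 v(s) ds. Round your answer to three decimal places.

11.698

Δs = (6 − 0)/5 = 1.2.
Midpoints: 0.6, 1.8, 3, 4.2, 5.4.
v(0.6) ≈ 1.265, v(1.8) ≈ 1.673, v(3) ≈ 2.000, v(4.2) ≈ 2.280, v(5.4) ≈ 2.530.
Sum = Δs · [v(0.6) + v(1.8) + v(3) + v(4.2) + v(5.4)].
Sum ≈ 11.698.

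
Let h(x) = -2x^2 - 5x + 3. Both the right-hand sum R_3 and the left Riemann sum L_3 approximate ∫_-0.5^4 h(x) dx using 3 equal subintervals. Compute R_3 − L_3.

R_3 = -112.5.
L_3 = -31.5.
R_3 − L_3 = -81.

-81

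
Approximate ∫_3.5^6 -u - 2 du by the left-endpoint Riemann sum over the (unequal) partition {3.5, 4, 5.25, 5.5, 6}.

Subinterval widths: 0.5, 1.25, 0.25, 0.5.
Left endpoints: 3.5, 4, 5.25, 5.5.
f(3.5) = -5.5, f(4) = -6, f(5.25) = -7.25, f(5.5) = -7.5.
Sum = Σ Δu_i · f(u_i).
Sum = -15.8125.

-15.8125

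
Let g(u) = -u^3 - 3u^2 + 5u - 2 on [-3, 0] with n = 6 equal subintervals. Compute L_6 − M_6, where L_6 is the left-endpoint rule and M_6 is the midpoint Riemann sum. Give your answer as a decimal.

L_6 = -38.8125.
M_6 = -35.34375.
L_6 − M_6 = -3.46875.

-3.46875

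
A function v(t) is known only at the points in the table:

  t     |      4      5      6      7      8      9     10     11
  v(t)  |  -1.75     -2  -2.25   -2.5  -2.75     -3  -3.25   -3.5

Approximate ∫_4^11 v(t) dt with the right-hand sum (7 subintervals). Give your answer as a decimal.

-19.25

Δt = 1.
Sum = 1·[(-2) + (-2.25) + (-2.5) + (-2.75) + (-3) + (-3.25) + (-3.5)] = -19.25.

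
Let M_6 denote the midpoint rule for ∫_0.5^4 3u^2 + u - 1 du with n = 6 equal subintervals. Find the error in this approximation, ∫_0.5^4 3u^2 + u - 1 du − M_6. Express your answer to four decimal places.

Exact integral: ∫_0.5^4 f(u) du = 68.25.
M_6 ≈ 67.952257.
Error ≈ 68.25 − 67.952257 ≈ 0.2977.

0.2977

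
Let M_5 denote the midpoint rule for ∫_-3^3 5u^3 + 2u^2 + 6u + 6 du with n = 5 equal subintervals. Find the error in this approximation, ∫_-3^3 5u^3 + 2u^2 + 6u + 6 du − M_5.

Exact integral: ∫_-3^3 f(u) du = 72.
M_5 = 70.56.
Error = 72 − 70.56 = 1.44.

1.44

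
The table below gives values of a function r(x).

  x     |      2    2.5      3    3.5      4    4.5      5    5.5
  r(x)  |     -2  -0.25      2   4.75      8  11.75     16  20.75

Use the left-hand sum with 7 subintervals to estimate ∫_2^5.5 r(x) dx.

20.125

Δx = 0.5.
Sum = 0.5·[(-2) + (-0.25) + 2 + 4.75 + 8 + 11.75 + 16] = 20.125.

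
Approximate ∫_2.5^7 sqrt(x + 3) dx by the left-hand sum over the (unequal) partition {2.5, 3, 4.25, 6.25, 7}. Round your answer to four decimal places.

Subinterval widths: 0.5, 1.25, 2, 0.75.
Left endpoints: 2.5, 3, 4.25, 6.25.
f(2.5) ≈ 2.3452, f(3) ≈ 2.4495, f(4.25) ≈ 2.6926, f(6.25) ≈ 3.0414.
Sum = Σ Δx_i · f(x_i).
Sum ≈ 11.9007.

11.9007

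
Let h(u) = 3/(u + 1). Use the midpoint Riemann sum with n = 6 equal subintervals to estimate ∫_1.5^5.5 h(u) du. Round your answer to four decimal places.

2.8591

Δu = (5.5 − 1.5)/6 = 2/3.
Midpoints: 11/6, 2.5, 19/6, 23/6, 4.5, 31/6.
h(11/6) = 18/17, h(2.5) = 6/7, h(19/6) = 0.72, h(23/6) = 18/29, h(4.5) = 6/11, h(31/6) = 18/37.
Sum = Δu · [h(11/6) + h(2.5) + h(19/6) + ...].
Sum ≈ 2.8591.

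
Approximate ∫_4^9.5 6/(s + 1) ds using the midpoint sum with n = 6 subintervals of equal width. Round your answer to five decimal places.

Δs = (9.5 − 4)/6 = 11/12.
Midpoints: 107/24, 5.375, 151/24, 173/24, 8.125, 217/24.
f(107/24) = 144/131, f(5.375) = 16/17, f(151/24) = 144/175, f(173/24) = 144/197, f(8.125) = 48/73, f(217/24) = 144/241.
Sum = Δs · [f(107/24) + f(5.375) + f(151/24) + ...].
Sum ≈ 4.44517.

4.44517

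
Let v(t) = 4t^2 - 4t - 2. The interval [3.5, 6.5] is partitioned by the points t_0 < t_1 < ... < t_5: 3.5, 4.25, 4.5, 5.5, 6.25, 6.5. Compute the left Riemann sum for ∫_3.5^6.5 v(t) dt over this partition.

204.125

Subinterval widths: 0.75, 0.25, 1, 0.75, 0.25.
Left endpoints: 3.5, 4.25, 4.5, 5.5, 6.25.
v(3.5) = 33, v(4.25) = 53.25, v(4.5) = 61, v(5.5) = 97, v(6.25) = 129.25.
Sum = Σ Δt_i · v(t_i).
Sum = 204.125.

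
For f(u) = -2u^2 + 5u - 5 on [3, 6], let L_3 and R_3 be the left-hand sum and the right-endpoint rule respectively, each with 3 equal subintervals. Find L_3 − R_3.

39

L_3 = -55.
R_3 = -94.
L_3 − R_3 = 39.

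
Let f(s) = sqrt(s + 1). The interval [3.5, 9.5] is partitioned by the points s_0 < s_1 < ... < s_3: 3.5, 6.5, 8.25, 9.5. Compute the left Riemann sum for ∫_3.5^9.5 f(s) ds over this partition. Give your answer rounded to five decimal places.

14.95826

Subinterval widths: 3, 1.75, 1.25.
Left endpoints: 3.5, 6.5, 8.25.
f(3.5) ≈ 2.12132, f(6.5) ≈ 2.73861, f(8.25) ≈ 3.04138.
Sum = Σ Δs_i · f(s_i).
Sum ≈ 14.95826.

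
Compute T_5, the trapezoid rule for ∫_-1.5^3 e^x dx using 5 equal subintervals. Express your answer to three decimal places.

Δx = (3 − (-1.5))/5 = 0.9.
f(-1.5) ≈ 0.223, f(-0.6) ≈ 0.549, f(0.3) ≈ 1.350, f(1.2) ≈ 3.320, f(2.1) ≈ 8.166, f(3) ≈ 20.086.
T_5 = (Δx/2)·[f(x_0) + 2f(x_1) + ... + 2f(x_{4}) + f(x_5)].
Sum ≈ 21.185.

21.185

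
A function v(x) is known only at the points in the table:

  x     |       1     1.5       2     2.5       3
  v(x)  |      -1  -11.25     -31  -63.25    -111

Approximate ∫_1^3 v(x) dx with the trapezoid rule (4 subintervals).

Δx = 0.5.
T_4 = (0.5/2)·[(-1) + 2·(-11.25) + 2·(-31) + 2·(-63.25) + (-111)] = -80.75.

-80.75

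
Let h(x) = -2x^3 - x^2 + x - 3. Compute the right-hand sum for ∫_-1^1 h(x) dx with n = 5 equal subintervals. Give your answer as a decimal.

-7.12

Δx = (1 − (-1))/5 = 0.4.
Right endpoints: -0.6, -0.2, 0.2, 0.6, 1.
h(-0.6) = -3.528, h(-0.2) = -3.224, h(0.2) = -2.856, h(0.6) = -3.192, h(1) = -5.
Sum = Δx · [h(-0.6) + h(-0.2) + h(0.2) + h(0.6) + h(1)].
Sum = -7.12.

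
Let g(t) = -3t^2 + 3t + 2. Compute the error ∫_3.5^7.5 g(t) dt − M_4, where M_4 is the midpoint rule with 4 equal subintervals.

-1

Exact integral: ∫_3.5^7.5 g(t) dt = -305.
M_4 = -304.
Error = -305 − (-304) = -1.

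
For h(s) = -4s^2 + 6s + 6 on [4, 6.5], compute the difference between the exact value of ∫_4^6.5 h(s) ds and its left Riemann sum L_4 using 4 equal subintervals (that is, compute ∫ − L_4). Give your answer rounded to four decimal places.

Exact integral: ∫_4^6.5 h(s) ds ≈ -187.083333.
L_4 = -159.609375.
Error ≈ -187.083333 − (-159.609375) ≈ -27.4740.

-27.4740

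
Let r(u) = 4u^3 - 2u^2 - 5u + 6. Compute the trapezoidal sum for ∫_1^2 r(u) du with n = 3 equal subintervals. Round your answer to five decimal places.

Δu = (2 − 1)/3 = 1/3.
r(1) = 3, r(4/3) = 142/27, r(5/3) = 287/27, r(2) = 20.
T_3 = (Δu/2)·[r(u_0) + 2r(u_1) + 2r(u_2) + r(u_3)].
Sum ≈ 9.12963.

9.12963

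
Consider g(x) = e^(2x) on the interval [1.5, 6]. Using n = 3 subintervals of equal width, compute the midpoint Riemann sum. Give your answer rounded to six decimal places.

Δx = (6 − 1.5)/3 = 1.5.
Midpoints: 2.25, 3.75, 5.25.
g(2.25) ≈ 90.017131, g(3.75) ≈ 1808.042414, g(5.25) ≈ 36315.502674.
Sum = Δx · [g(2.25) + g(3.75) + g(5.25)].
Sum ≈ 57320.343330.

57320.343330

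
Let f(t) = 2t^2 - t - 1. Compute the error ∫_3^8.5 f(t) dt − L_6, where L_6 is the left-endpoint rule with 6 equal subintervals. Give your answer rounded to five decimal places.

53.91782

Exact integral: ∫_3^8.5 f(t) dt ≈ 354.2916667.
L_6 ≈ 300.3738426.
Error ≈ 354.2916667 − 300.3738426 ≈ 53.91782.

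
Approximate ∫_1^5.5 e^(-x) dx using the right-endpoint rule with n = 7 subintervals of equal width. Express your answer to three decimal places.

Δx = (5.5 − 1)/7 = 9/14.
Right endpoints: 23/14, 16/7, 41/14, 25/7, 59/14, 34/7, 5.5.
f(23/14) ≈ 0.193, f(16/7) ≈ 0.102, f(41/14) ≈ 0.053, f(25/7) ≈ 0.028, f(59/14) ≈ 0.015, f(34/7) ≈ 0.008, f(5.5) ≈ 0.004.
Sum = Δx · [f(23/14) + f(16/7) + f(41/14) + ...].
Sum ≈ 0.259.

0.259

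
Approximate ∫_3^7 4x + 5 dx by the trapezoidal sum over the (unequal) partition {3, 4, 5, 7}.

Subinterval widths: 1, 1, 2.
f(3) = 17, f(4) = 21, f(5) = 25, f(7) = 33.
On each subinterval the trapezoid contributes (Δx_i/2)·[f(x_{i-1}) + f(x_i)].
Sum = 100.

100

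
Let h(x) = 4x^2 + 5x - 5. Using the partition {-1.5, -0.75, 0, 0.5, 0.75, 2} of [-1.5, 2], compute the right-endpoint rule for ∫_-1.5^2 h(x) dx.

17.125

Subinterval widths: 0.75, 0.75, 0.5, 0.25, 1.25.
Right endpoints: -0.75, 0, 0.5, 0.75, 2.
h(-0.75) = -6.5, h(0) = -5, h(0.5) = -1.5, h(0.75) = 1, h(2) = 21.
Sum = Σ Δx_i · h(x_i).
Sum = 17.125.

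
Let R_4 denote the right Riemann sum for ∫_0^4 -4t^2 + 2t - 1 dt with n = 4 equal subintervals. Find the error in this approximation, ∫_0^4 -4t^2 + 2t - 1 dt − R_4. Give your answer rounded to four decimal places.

Exact integral: ∫_0^4 f(t) dt ≈ -73.333333.
R_4 = -104.
Error ≈ -73.333333 − (-104) ≈ 30.6667.

30.6667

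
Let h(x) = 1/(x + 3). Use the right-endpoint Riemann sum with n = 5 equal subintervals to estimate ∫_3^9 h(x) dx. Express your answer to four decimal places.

Δx = (9 − 3)/5 = 1.2.
Right endpoints: 4.2, 5.4, 6.6, 7.8, 9.
h(4.2) = 5/36, h(5.4) = 5/42, h(6.6) = 5/48, h(7.8) = 5/54, h(9) = 1/12.
Sum = Δx · [h(4.2) + h(5.4) + h(6.6) + h(7.8) + h(9)].
Sum ≈ 0.6456.

0.6456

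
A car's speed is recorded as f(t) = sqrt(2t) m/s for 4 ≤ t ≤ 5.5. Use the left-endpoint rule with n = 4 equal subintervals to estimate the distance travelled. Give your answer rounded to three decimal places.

Δt = (5.5 − 4)/4 = 0.375.
Left endpoints: 4, 4.375, 4.75, 5.125.
f(4) ≈ 2.828, f(4.375) ≈ 2.958, f(4.75) ≈ 3.082, f(5.125) ≈ 3.202.
Sum = Δt · [f(4) + f(4.375) + f(4.75) + f(5.125)].
Sum ≈ 4.526.

4.526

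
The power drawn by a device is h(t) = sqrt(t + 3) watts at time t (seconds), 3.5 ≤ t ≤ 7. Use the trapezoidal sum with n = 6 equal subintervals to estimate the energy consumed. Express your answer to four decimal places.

Δt = (7 − 3.5)/6 = 7/12.
h(3.5) ≈ 2.5495, h(49/12) ≈ 2.6615, h(14/3) ≈ 2.7689, h(5.25) ≈ 2.8723, h(35/6) ≈ 2.9721, h(77/12) ≈ 3.0687, h(7) ≈ 3.1623.
T_6 = (Δt/2)·[h(t_0) + 2h(t_1) + ... + 2h(t_{5}) + h(t_6)].
Sum ≈ 10.0329.

10.0329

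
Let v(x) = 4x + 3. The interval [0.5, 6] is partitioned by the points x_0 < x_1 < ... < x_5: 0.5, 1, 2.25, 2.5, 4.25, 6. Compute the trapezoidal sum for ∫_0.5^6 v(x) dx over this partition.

88

Subinterval widths: 0.5, 1.25, 0.25, 1.75, 1.75.
v(0.5) = 5, v(1) = 7, v(2.25) = 12, v(2.5) = 13, v(4.25) = 20, v(6) = 27.
On each subinterval the trapezoid contributes (Δx_i/2)·[v(x_{i-1}) + v(x_i)].
Sum = 88.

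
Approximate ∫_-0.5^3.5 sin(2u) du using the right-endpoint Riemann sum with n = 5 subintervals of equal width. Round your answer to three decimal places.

Δu = (3.5 − (-0.5))/5 = 0.8.
Right endpoints: 0.3, 1.1, 1.9, 2.7, 3.5.
f(0.3) ≈ 0.565, f(1.1) ≈ 0.808, f(1.9) ≈ -0.612, f(2.7) ≈ -0.773, f(3.5) ≈ 0.657.
Sum = Δu · [f(0.3) + f(1.1) + f(1.9) + f(2.7) + f(3.5)].
Sum ≈ 0.516.

0.516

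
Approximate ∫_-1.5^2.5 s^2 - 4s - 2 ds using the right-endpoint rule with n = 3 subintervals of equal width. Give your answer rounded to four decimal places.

Δs = (2.5 − (-1.5))/3 = 4/3.
Right endpoints: -1/6, 7/6, 2.5.
f(-1/6) = -47/36, f(7/6) = -191/36, f(2.5) = -5.75.
Sum = Δs · [f(-1/6) + f(7/6) + f(2.5)].
Sum ≈ -16.4815.

-16.4815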